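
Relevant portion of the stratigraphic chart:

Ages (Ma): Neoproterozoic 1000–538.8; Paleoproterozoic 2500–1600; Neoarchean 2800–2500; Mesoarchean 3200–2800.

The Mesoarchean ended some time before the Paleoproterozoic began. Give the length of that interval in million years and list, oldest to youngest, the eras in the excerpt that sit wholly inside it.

The Mesoarchean closes at 2800 Ma and the Paleoproterozoic opens at 2500 Ma, so the interval is 2800 − 2500 = 300 Myr.
An era fits inside if it starts at or after 2800 Ma and ends at or before 2500 Ma; oldest first that gives Neoarchean.

300 million years; Neoarchean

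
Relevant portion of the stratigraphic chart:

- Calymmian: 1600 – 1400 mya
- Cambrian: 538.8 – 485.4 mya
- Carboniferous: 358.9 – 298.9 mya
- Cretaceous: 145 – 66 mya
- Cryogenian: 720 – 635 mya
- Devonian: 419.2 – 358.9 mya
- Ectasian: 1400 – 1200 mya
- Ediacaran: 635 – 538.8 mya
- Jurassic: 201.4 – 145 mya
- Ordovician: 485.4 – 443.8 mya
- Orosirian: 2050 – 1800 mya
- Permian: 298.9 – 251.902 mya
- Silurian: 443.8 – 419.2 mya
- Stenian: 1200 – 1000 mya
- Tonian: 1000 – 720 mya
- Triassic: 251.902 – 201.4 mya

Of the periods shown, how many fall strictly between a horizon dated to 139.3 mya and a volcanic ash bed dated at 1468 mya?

The older date is 1468 Ma and the younger is 139.3 Ma.
Periods with start < 1468 and end > 139.3 Ma: Ectasian (1400–1200), Stenian (1200–1000), Tonian (1000–720), Cryogenian (720–635), Ediacaran (635–538.8), Cambrian (538.8–485.4), Ordovician (485.4–443.8), Silurian (443.8–419.2), Devonian (419.2–358.9), Carboniferous (358.9–298.9), Permian (298.9–251.902), Triassic (251.902–201.4), Jurassic (201.4–145).
That is 13 complete periods.

13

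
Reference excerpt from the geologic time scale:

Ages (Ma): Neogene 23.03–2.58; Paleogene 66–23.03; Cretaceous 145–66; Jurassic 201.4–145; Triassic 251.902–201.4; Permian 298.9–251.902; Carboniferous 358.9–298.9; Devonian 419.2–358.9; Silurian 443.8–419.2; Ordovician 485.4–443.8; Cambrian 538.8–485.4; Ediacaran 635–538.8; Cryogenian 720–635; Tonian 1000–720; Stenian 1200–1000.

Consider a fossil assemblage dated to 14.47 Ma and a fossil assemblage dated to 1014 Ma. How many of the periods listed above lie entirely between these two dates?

1014 Ma sits inside the Stenian (1200–1000) and 14.47 Ma inside the Neogene (23.03–2.58); neither of those is wholly between the two dates.
The listed periods lying completely between them are Tonian, Cryogenian, Ediacaran, Cambrian, Ordovician, Silurian, Devonian, Carboniferous, Permian, Triassic, Jurassic, Cretaceous, Paleogene — 13 in all.

13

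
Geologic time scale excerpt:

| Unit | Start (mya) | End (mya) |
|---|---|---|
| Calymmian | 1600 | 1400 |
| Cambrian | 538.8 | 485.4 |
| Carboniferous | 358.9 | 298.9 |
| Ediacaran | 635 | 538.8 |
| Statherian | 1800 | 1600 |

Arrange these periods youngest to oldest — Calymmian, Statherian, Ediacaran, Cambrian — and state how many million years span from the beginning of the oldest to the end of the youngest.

Cambrian, Ediacaran, Calymmian, Statherian; total span 1314.6 Myr

Start ages (Ma): Statherian 1800, Calymmian 1600, Ediacaran 635, Cambrian 538.8.
Ordered youngest to oldest: Cambrian, Ediacaran, Calymmian, Statherian.
Span = 1800 − 485.4 = 1314.6 Myr.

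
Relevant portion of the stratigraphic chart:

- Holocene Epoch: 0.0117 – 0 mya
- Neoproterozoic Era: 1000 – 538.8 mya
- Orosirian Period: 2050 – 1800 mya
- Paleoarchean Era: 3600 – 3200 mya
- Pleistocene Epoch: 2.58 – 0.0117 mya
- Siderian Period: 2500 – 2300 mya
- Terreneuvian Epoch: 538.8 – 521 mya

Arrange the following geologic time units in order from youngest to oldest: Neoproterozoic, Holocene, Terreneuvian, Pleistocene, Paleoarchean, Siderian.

Holocene, then Pleistocene, then Terreneuvian, then Neoproterozoic, then Siderian, then Paleoarchean

The oldest of these is Paleoarchean (starts 3600 Ma) and the youngest is Holocene (ends 0 Ma).
In between, by decreasing start age: Siderian (2500), Neoproterozoic (1000), Terreneuvian (538.8), Pleistocene (2.58).
Listing youngest first means reversing that sequence.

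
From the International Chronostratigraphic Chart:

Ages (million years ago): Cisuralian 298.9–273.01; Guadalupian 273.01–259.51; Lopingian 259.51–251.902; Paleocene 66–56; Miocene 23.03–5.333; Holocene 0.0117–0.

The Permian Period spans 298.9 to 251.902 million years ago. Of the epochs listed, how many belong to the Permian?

3

Epochs inside 298.9–251.902 Ma: Cisuralian, Guadalupian, Lopingian — 3 in total.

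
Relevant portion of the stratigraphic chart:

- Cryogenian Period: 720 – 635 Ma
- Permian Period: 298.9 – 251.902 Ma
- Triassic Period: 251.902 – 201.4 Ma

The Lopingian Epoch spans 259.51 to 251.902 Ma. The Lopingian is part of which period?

Permian

The Lopingian (259.51–251.902 Ma) lies entirely within 298.9–251.902 Ma, the Permian Period.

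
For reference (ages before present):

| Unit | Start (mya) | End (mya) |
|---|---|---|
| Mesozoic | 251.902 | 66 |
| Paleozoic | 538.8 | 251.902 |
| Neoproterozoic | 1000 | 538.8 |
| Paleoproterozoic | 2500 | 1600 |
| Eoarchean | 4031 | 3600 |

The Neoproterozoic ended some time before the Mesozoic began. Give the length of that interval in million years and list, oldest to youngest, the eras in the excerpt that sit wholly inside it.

The Neoproterozoic closes at 538.8 Ma and the Mesozoic opens at 251.902 Ma, so the interval is 538.8 − 251.902 = 286.898 Myr.
An era fits inside if it starts at or after 538.8 Ma and ends at or before 251.902 Ma; oldest first that gives Paleozoic.

286.898 million years; Paleozoic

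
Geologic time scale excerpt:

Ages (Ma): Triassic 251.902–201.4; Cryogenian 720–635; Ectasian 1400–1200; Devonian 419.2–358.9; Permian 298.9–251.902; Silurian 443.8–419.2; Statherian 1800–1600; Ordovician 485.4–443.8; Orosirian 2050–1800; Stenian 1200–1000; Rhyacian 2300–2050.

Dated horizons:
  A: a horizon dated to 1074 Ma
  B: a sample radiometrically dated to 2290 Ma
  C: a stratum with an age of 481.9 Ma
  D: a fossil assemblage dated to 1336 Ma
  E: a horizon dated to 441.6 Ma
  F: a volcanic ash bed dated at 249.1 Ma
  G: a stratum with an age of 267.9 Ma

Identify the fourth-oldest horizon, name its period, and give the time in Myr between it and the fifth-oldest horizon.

C, in the Ordovician; 40.3 million years to E

Larger Ma means older, so oldest first: B 2290 > D 1336 > A 1074 > C 481.9 > E 441.6 > G 267.9 > F 249.1.
Counting 4 along gives C (481.9 Ma); the excerpt puts that inside the Ordovician, 485.4–443.8 Ma.
Next in line is E (441.6 Ma), and 481.9 − 441.6 = 40.3 Myr.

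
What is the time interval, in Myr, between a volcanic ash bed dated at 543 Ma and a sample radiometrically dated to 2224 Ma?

2224 − 543 = 1681 million years.

1681 million years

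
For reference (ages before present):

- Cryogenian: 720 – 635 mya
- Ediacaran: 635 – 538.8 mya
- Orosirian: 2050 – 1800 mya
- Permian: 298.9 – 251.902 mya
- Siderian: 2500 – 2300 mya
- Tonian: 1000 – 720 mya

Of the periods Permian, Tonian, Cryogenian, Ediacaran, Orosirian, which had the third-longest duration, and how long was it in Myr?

Start − end for each: Permian 298.9 − 251.902 = 46.998; Tonian 1000 − 720 = 280; Cryogenian 720 − 635 = 85; Ediacaran 635 − 538.8 = 96.2; Orosirian 2050 − 1800 = 250.
Ranking these from longest: Tonian > Orosirian > Ediacaran > Cryogenian > Permian.
Position 3 in that ranking is Ediacaran, which lasted 96.2 Myr.

Ediacaran, 96.2 million years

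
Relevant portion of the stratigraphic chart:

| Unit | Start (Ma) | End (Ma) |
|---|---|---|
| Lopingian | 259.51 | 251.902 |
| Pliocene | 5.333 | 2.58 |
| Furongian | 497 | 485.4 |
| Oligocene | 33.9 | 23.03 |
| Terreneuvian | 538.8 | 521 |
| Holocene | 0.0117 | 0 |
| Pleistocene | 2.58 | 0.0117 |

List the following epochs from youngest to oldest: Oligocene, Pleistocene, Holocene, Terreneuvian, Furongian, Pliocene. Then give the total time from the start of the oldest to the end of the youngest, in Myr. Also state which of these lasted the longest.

From the excerpt: Oligocene 33.9–23.03; Pleistocene 2.58–0.0117; Holocene 0.0117–0; Terreneuvian 538.8–521; Furongian 497–485.4; Pliocene 5.333–2.58 (Ma).
Larger Ma is earlier, so the oldest is Terreneuvian and the youngest is Holocene; youngest to oldest: Holocene, Pleistocene, Pliocene, Oligocene, Furongian, Terreneuvian.
Oldest start 538.8 minus youngest end 0 gives 538.8 Myr overall.
Individual lengths (start − end): Pleistocene 2.5683; Holocene 0.0117; Furongian 11.6; Pliocene 2.753; Oligocene 10.87; Terreneuvian 17.8. The largest is Terreneuvian at 17.8 Myr.

Holocene → Pleistocene → Pliocene → Oligocene → Furongian → Terreneuvian; total span 538.8 Myr; longest is Terreneuvian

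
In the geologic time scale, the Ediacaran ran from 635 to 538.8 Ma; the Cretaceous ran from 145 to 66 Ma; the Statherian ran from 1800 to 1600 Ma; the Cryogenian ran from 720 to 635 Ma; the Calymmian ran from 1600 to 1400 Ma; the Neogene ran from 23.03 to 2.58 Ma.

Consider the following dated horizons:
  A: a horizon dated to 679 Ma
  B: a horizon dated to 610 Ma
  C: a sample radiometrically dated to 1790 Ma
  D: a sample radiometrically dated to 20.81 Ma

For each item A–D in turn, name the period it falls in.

Match each age against the start–end ranges in the excerpt: A = 679 Ma → Cryogenian (720–635); B = 610 Ma → Ediacaran (635–538.8); C = 1790 Ma → Statherian (1800–1600); D = 20.81 Ma → Neogene (23.03–2.58).

A — Cryogenian; B — Ediacaran; C — Statherian; D — Neogene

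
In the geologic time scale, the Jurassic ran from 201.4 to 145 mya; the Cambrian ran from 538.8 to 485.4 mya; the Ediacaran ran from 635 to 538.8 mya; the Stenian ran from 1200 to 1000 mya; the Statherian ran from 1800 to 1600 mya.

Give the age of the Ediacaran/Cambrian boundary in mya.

The Ediacaran ends and the Cambrian begins at 538.8 mya.

538.8 mya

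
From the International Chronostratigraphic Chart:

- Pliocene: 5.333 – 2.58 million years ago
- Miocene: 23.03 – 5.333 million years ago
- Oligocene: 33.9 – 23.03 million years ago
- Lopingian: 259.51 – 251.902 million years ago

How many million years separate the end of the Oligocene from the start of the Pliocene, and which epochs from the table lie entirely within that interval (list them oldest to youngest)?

End of Oligocene = 23.03 Ma; start of Pliocene = 5.333 Ma.
Gap = 23.03 − 5.333 = 17.697 Myr.
Epochs wholly inside 23.03–5.333 Ma: Miocene (23.03–5.333).

17.697 million years; Miocene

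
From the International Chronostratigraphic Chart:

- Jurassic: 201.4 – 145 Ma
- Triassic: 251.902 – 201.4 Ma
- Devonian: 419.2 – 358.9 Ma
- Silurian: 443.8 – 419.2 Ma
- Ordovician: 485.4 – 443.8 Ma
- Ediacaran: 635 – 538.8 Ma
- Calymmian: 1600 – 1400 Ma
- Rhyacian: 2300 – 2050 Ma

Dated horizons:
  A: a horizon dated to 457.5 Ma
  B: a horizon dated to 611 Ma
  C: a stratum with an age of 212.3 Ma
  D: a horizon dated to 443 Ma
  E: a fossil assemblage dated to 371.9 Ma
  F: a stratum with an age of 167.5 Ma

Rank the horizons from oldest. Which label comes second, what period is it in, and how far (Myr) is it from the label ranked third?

A, in the Ordovician; 14.5 million years to D

Larger Ma means older, so oldest first: B 611 > A 457.5 > D 443 > E 371.9 > C 212.3 > F 167.5.
Counting 2 along gives A (457.5 Ma); the excerpt puts that inside the Ordovician, 485.4–443.8 Ma.
Next in line is D (443 Ma), and 457.5 − 443 = 14.5 Myr.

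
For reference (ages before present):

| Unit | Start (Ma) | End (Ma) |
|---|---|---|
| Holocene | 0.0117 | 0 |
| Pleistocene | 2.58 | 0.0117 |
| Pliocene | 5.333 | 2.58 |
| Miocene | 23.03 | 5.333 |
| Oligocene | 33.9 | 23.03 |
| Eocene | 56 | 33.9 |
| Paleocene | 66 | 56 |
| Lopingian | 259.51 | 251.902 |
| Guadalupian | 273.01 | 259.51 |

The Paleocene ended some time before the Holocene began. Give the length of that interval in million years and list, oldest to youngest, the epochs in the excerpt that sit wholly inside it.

End of Paleocene = 56 Ma; start of Holocene = 0.0117 Ma.
Gap = 56 − 0.0117 = 55.9883 Myr.
Epochs wholly inside 56–0.0117 Ma: Eocene (56–33.9), Oligocene (33.9–23.03), Miocene (23.03–5.333), Pliocene (5.333–2.58), Pleistocene (2.58–0.0117).

55.9883 million years; Eocene, Oligocene, Miocene, Pliocene, Pleistocene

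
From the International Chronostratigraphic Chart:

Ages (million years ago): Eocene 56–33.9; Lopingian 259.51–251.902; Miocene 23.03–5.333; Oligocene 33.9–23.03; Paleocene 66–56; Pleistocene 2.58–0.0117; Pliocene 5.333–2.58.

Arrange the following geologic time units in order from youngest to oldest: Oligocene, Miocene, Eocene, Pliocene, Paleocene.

Pliocene → Miocene → Oligocene → Eocene → Paleocene

Read off each span (Ma): Oligocene 33.9–23.03; Miocene 23.03–5.333; Eocene 56–33.9; Pliocene 5.333–2.58; Paleocene 66–56.
Larger Ma is older, so oldest→youngest is Paleocene, Eocene, Oligocene, Miocene, Pliocene; reverse it for youngest→oldest.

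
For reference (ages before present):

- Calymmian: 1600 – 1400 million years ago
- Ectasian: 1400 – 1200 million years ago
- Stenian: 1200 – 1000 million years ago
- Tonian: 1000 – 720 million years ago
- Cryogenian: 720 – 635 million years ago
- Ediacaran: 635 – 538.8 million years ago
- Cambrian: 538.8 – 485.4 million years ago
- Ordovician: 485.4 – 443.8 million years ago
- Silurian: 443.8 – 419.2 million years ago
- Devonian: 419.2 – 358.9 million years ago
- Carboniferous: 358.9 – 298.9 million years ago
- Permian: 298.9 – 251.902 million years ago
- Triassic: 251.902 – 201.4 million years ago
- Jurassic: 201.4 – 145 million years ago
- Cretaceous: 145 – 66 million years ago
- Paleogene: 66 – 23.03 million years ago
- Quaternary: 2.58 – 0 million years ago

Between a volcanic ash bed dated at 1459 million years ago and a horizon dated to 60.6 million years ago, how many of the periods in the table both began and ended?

14

1459 Ma sits inside the Calymmian (1600–1400) and 60.6 Ma inside the Paleogene (66–23.03); neither of those is wholly between the two dates.
The listed periods lying completely between them are Ectasian, Stenian, Tonian, Cryogenian, Ediacaran, Cambrian, Ordovician, Silurian, Devonian, Carboniferous, Permian, Triassic, Jurassic, Cretaceous — 14 in all.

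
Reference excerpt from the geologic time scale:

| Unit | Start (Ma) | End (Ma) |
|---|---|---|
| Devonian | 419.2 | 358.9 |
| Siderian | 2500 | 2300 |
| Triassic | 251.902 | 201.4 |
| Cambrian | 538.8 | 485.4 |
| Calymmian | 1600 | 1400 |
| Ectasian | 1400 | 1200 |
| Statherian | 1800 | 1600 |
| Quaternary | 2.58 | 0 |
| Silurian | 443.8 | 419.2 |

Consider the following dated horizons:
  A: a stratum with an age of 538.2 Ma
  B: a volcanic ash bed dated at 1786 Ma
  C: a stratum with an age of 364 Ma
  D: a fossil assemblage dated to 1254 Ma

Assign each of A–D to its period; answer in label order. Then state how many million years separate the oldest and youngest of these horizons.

A — Cambrian; B — Statherian; C — Devonian; D — Ectasian; span 1422 million years

A: 538.2 Ma lies in 538.8–485.4 Ma, so Cambrian.
B: 1786 Ma lies in 1800–1600 Ma, so Statherian.
C: 364 Ma lies in 419.2–358.9 Ma, so Devonian.
D: 1254 Ma lies in 1400–1200 Ma, so Ectasian.
Oldest = 1786 Ma, youngest = 364 Ma → span 1422 Myr.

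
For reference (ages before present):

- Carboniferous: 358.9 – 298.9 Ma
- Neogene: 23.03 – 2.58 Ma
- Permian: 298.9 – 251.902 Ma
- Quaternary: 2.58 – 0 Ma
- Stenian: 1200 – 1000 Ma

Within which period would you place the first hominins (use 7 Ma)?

Neogene

7 Ma lies between 23.03 and 2.58 Ma, so it falls in the Neogene.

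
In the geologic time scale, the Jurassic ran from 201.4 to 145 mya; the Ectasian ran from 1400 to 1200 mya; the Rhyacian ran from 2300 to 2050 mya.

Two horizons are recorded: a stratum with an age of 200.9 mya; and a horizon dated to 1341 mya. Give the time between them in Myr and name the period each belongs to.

1140.1 million years apart; the first in the Jurassic, the second in the Ectasian

Elapsed time: 1341 − 200.9 = 1140.1 Myr.
200.9 Ma lies within 201.4–145 Ma: Jurassic.
1341 Ma lies within 1400–1200 Ma: Ectasian.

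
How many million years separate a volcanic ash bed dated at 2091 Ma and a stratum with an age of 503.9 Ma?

1587.1 million years

2091 − 503.9 = 1587.1 million years.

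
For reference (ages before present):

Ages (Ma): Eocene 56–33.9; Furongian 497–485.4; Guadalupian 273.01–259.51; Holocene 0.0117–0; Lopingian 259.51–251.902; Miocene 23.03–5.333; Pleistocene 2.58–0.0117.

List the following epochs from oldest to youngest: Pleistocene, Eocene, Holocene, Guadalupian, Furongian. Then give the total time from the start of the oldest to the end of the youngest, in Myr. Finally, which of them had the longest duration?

Start ages (Ma): Furongian 497, Guadalupian 273.01, Eocene 56, Pleistocene 2.58, Holocene 0.0117.
Ordered oldest to youngest: Furongian, Guadalupian, Eocene, Pleistocene, Holocene.
Span = 497 − 0 = 497 Myr.
Durations: Holocene 0.0117, Pleistocene 2.5683, Eocene 22.1, Furongian 11.6, Guadalupian 13.5 → longest is Eocene (22.1 Myr).

Furongian, Guadalupian, Eocene, Pleistocene, Holocene; total span 497 Myr; longest is Eocene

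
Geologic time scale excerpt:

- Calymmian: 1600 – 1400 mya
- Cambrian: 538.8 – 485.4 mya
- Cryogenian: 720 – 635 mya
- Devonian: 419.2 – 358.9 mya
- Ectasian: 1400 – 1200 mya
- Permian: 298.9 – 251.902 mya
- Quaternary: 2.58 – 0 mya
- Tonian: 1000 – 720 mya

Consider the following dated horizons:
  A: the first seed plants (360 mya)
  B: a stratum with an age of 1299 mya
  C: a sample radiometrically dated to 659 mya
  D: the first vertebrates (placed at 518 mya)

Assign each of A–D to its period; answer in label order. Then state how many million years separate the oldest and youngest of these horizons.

A: 360 Ma lies in 419.2–358.9 Ma, so Devonian.
B: 1299 Ma lies in 1400–1200 Ma, so Ectasian.
C: 659 Ma lies in 720–635 Ma, so Cryogenian.
D: 518 Ma lies in 538.8–485.4 Ma, so Cambrian.
Oldest = 1299 Ma, youngest = 360 Ma → span 939 Myr.

A — Devonian; B — Ectasian; C — Cryogenian; D — Cambrian; span 939 million years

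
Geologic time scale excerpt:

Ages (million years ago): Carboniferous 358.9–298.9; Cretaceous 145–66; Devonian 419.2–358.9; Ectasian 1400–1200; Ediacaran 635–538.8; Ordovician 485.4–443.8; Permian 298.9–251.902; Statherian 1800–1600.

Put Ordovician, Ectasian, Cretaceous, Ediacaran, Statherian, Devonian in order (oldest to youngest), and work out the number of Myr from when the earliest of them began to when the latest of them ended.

Statherian → Ectasian → Ediacaran → Ordovician → Devonian → Cretaceous; total span 1734 Myr

Start ages (Ma): Statherian 1800, Ectasian 1400, Ediacaran 635, Ordovician 485.4, Devonian 419.2, Cretaceous 145.
Ordered oldest to youngest: Statherian, Ectasian, Ediacaran, Ordovician, Devonian, Cretaceous.
Span = 1800 − 66 = 1734 Myr.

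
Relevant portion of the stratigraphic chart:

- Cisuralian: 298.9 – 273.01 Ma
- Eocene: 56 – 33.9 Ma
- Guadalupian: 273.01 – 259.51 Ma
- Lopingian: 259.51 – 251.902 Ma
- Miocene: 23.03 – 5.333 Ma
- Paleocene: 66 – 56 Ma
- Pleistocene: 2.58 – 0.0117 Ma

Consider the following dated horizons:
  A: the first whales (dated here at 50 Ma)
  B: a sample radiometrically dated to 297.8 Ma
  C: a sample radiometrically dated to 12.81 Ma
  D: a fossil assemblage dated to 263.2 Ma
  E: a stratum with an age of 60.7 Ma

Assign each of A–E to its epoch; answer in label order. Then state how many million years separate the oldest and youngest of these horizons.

A: 50 Ma lies in 56–33.9 Ma, so Eocene.
B: 297.8 Ma lies in 298.9–273.01 Ma, so Cisuralian.
C: 12.81 Ma lies in 23.03–5.333 Ma, so Miocene.
D: 263.2 Ma lies in 273.01–259.51 Ma, so Guadalupian.
E: 60.7 Ma lies in 66–56 Ma, so Paleocene.
Oldest = 297.8 Ma, youngest = 12.81 Ma → span 284.99 Myr.

A — Eocene; B — Cisuralian; C — Miocene; D — Guadalupian; E — Paleocene; span 284.99 million years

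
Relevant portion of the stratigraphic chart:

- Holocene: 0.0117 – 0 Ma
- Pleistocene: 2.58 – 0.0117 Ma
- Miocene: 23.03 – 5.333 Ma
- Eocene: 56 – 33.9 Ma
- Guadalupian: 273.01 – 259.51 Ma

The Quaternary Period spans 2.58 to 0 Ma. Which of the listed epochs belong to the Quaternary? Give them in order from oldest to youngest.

Epochs with both bounds inside 2.58–0 Ma: Pleistocene (2.58–0.0117), Holocene (0.0117–0).

Pleistocene, Holocene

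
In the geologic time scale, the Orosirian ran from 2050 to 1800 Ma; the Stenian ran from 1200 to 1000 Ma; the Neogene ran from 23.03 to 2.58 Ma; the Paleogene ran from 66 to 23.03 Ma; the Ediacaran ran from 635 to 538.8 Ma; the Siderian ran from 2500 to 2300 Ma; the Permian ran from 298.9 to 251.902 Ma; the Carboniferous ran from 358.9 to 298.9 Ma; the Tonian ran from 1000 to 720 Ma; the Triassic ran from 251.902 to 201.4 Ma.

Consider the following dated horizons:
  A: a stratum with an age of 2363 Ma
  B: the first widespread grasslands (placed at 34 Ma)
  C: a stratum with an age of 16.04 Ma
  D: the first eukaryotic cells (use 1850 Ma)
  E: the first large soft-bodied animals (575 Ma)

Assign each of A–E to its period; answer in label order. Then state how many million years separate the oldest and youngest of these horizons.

Match each age against the start–end ranges in the excerpt: A = 2363 Ma → Siderian (2500–2300); B = 34 Ma → Paleogene (66–23.03); C = 16.04 Ma → Neogene (23.03–2.58); D = 1850 Ma → Orosirian (2050–1800); E = 575 Ma → Ediacaran (635–538.8).
The largest age is 2363 Ma and the smallest is 16.04 Ma; their difference is 2346.96 Myr.

A — Siderian; B — Paleogene; C — Neogene; D — Orosirian; E — Ediacaran; span 2346.96 million years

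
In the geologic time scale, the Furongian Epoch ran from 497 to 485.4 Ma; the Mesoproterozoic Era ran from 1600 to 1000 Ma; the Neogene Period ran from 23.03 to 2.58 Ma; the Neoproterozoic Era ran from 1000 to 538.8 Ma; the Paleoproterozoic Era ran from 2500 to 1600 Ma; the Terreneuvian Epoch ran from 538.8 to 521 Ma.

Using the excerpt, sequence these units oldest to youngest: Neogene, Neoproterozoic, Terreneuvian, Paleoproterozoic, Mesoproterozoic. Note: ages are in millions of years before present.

Paleoproterozoic → Mesoproterozoic → Neoproterozoic → Terreneuvian → Neogene

Sorting by start age (descending Ma, since larger Ma = older): Paleoproterozoic start 2500, Mesoproterozoic start 1600, Neoproterozoic start 1000, Terreneuvian start 538.8, Neogene start 23.03.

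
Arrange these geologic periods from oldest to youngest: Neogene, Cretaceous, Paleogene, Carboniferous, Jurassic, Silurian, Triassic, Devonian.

Group by era (each group listed oldest first) — Paleozoic: Silurian, Devonian, Carboniferous; Mesozoic: Triassic, Jurassic, Cretaceous; Cenozoic: Paleogene, Neogene. The eras run Paleozoic → Mesozoic → Cenozoic. Concatenating the groups in that era order gives oldest to youngest directly.

Silurian, Devonian, Carboniferous, Triassic, Jurassic, Cretaceous, Paleogene, Neogene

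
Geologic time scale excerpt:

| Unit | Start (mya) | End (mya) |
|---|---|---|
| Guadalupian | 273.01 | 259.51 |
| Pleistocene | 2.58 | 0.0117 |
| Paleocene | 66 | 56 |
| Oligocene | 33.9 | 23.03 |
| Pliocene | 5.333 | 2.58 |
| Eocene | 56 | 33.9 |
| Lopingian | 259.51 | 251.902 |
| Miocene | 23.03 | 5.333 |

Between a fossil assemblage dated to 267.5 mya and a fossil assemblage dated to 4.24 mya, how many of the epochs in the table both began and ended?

267.5 Ma sits inside the Guadalupian (273.01–259.51) and 4.24 Ma inside the Pliocene (5.333–2.58); neither of those is wholly between the two dates.
The listed epochs lying completely between them are Lopingian, Paleocene, Eocene, Oligocene, Miocene — 5 in all.

5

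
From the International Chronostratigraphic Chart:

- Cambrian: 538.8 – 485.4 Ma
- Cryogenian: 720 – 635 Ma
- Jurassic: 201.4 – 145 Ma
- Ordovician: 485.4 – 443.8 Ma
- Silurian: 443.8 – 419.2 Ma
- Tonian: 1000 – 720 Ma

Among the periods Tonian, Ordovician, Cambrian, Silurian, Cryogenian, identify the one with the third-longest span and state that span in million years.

Durations: Tonian 280; Ordovician 41.6; Cambrian 53.4; Silurian 24.6; Cryogenian 85 Myr.
Sorted longest-first: Tonian (280), Cryogenian (85), Cambrian (53.4), Ordovician (41.6), Silurian (24.6).
The third longest is Cambrian at 53.4 Myr.

Cambrian, 53.4 million years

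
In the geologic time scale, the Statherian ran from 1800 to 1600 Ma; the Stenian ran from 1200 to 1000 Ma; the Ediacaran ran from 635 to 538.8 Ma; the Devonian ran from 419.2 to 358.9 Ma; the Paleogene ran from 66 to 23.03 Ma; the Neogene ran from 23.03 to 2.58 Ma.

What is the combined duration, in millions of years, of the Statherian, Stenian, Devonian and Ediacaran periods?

556.5 million years

Duration is start − end for each: (1800 − 1600) + (1200 − 1000) + (419.2 − 358.9) + (635 − 538.8).
That is 200 + 200 + 60.3 + 96.2, which totals 556.5 million years.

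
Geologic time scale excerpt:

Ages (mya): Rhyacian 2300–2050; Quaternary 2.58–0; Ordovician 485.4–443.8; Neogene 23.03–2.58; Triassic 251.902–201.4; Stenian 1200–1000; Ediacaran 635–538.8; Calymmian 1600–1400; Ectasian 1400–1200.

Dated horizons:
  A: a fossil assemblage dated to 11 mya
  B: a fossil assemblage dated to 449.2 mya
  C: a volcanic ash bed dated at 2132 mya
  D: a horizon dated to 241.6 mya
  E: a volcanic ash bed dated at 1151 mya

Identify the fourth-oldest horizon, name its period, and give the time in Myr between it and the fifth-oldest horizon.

Sorted oldest-first by Ma: C (2132), E (1151), B (449.2), D (241.6), A (11).
The fourth oldest is D at 241.6 Ma, which lies in 251.902–201.4 Ma: the Triassic.
The fifth oldest is A at 11 Ma; separation = |241.6 − 11| = 230.6 Myr.

D, in the Triassic; 230.6 million years to A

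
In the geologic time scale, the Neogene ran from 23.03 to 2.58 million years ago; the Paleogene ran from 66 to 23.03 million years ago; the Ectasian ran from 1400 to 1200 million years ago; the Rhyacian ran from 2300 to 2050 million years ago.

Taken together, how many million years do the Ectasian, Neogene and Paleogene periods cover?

263.42 million years

Each duration: Ectasian = 200; Neogene = 20.45; Paleogene = 42.97.
Sum: 200 + 20.45 + 42.97 = 263.42 Myr.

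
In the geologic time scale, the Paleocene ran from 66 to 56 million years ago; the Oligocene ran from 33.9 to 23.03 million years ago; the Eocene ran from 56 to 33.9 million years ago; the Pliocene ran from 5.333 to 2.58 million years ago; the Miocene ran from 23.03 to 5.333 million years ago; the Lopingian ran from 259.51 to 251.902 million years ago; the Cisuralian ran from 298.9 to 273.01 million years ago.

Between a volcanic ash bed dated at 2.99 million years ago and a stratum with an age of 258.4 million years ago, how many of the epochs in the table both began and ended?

The older date is 258.4 Ma and the younger is 2.99 Ma.
Epochs with start < 258.4 and end > 2.99 Ma: Paleocene (66–56), Eocene (56–33.9), Oligocene (33.9–23.03), Miocene (23.03–5.333).
That is 4 complete epochs.

4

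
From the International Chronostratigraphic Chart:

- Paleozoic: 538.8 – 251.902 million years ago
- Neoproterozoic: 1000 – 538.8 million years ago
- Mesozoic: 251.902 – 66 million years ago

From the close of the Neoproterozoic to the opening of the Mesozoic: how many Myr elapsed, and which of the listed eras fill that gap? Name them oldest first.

286.898 million years; Paleozoic

The Neoproterozoic closes at 538.8 Ma and the Mesozoic opens at 251.902 Ma, so the interval is 538.8 − 251.902 = 286.898 Myr.
An era fits inside if it starts at or after 538.8 Ma and ends at or before 251.902 Ma; oldest first that gives Paleozoic.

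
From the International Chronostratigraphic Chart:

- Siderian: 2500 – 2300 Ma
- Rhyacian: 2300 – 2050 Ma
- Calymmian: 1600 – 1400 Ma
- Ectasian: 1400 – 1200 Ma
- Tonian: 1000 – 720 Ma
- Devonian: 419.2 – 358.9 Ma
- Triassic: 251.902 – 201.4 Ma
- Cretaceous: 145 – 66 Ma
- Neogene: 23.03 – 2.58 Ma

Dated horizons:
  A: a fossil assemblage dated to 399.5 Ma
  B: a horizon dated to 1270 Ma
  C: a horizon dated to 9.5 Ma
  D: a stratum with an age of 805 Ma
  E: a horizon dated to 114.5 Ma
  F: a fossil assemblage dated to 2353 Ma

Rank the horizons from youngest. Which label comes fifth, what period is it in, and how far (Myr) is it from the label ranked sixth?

B, in the Ectasian; 1083 million years to F

Smaller Ma means younger, so youngest first: C 9.5 < E 114.5 < A 399.5 < D 805 < B 1270 < F 2353.
Counting 5 along gives B (1270 Ma); the excerpt puts that inside the Ectasian, 1400–1200 Ma.
Next in line is F (2353 Ma), and 2353 − 1270 = 1083 Myr.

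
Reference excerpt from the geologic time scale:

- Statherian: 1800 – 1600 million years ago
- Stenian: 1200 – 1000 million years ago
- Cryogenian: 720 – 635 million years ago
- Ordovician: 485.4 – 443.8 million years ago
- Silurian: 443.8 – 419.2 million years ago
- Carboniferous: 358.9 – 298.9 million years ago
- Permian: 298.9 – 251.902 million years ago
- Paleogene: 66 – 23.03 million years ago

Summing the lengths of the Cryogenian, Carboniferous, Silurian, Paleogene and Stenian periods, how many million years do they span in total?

412.57 million years

Duration is start − end for each: (720 − 635) + (358.9 − 298.9) + (443.8 − 419.2) + (66 − 23.03) + (1200 − 1000).
That is 85 + 60 + 24.6 + 42.97 + 200, which totals 412.57 million years.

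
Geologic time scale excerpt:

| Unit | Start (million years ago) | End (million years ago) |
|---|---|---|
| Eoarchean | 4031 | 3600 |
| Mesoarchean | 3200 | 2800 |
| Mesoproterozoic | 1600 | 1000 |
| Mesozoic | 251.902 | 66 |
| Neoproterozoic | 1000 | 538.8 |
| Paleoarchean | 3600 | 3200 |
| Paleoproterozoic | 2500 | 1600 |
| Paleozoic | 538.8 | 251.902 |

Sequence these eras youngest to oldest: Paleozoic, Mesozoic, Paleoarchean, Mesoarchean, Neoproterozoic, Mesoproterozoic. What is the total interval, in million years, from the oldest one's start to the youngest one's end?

From the excerpt: Paleozoic 538.8–251.902; Mesozoic 251.902–66; Paleoarchean 3600–3200; Mesoarchean 3200–2800; Neoproterozoic 1000–538.8; Mesoproterozoic 1600–1000 (Ma).
Larger Ma is earlier, so the oldest is Paleoarchean and the youngest is Mesozoic; youngest to oldest: Mesozoic, Paleozoic, Neoproterozoic, Mesoproterozoic, Mesoarchean, Paleoarchean.
Oldest start 3600 minus youngest end 66 gives 3534 Myr overall.

Mesozoic → Paleozoic → Neoproterozoic → Mesoproterozoic → Mesoarchean → Paleoarchean; total span 3534 Myr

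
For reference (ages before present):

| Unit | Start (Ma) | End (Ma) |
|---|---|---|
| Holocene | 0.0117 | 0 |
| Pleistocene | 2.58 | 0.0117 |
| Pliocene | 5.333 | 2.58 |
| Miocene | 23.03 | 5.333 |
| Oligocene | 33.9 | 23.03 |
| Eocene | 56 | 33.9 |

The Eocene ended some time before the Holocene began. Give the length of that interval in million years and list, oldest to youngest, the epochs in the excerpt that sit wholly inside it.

33.8883 million years; Oligocene, Miocene, Pliocene, Pleistocene

End of Eocene = 33.9 Ma; start of Holocene = 0.0117 Ma.
Gap = 33.9 − 0.0117 = 33.8883 Myr.
Epochs wholly inside 33.9–0.0117 Ma: Oligocene (33.9–23.03), Miocene (23.03–5.333), Pliocene (5.333–2.58), Pleistocene (2.58–0.0117).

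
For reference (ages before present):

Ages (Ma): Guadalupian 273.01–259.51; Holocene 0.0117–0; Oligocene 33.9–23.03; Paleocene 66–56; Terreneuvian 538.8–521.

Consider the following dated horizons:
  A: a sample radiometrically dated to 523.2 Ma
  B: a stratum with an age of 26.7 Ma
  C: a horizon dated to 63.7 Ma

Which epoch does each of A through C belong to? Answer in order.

A: 523.2 Ma lies in 538.8–521 Ma, so Terreneuvian.
B: 26.7 Ma lies in 33.9–23.03 Ma, so Oligocene.
C: 63.7 Ma lies in 66–56 Ma, so Paleocene.

A — Terreneuvian; B — Oligocene; C — Paleocene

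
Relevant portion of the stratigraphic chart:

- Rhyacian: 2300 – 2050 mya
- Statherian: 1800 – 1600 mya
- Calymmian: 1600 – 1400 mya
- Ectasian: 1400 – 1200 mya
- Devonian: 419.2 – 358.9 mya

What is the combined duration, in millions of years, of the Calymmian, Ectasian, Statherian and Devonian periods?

660.3 million years

Duration is start − end for each: (1600 − 1400) + (1400 − 1200) + (1800 − 1600) + (419.2 − 358.9).
That is 200 + 200 + 200 + 60.3, which totals 660.3 million years.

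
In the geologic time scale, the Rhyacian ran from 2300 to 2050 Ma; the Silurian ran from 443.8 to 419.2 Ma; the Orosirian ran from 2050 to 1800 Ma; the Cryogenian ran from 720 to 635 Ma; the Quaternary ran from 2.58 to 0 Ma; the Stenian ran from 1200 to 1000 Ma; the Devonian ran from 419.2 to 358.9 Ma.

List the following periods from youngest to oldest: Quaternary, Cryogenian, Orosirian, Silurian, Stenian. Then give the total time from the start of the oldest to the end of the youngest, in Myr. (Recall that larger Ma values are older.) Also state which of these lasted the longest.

Quaternary, Silurian, Cryogenian, Stenian, Orosirian; total span 2050 Myr; longest is Orosirian

Start ages (Ma): Orosirian 2050, Stenian 1200, Cryogenian 720, Silurian 443.8, Quaternary 2.58.
Ordered youngest to oldest: Quaternary, Silurian, Cryogenian, Stenian, Orosirian.
Span = 2050 − 0 = 2050 Myr.
Durations: Cryogenian 85, Silurian 24.6, Stenian 200, Orosirian 250, Quaternary 2.58 → longest is Orosirian (250 Myr).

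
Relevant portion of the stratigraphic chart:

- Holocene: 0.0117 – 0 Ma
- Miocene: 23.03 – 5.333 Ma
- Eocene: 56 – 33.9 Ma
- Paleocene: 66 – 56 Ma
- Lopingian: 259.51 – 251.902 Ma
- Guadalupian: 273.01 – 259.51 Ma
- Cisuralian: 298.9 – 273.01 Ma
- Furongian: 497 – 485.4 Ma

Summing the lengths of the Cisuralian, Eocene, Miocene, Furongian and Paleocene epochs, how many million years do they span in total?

Duration is start − end for each: (298.9 − 273.01) + (56 − 33.9) + (23.03 − 5.333) + (497 − 485.4) + (66 − 56).
That is 25.89 + 22.1 + 17.697 + 11.6 + 10, which totals 87.287 million years.

87.287 million years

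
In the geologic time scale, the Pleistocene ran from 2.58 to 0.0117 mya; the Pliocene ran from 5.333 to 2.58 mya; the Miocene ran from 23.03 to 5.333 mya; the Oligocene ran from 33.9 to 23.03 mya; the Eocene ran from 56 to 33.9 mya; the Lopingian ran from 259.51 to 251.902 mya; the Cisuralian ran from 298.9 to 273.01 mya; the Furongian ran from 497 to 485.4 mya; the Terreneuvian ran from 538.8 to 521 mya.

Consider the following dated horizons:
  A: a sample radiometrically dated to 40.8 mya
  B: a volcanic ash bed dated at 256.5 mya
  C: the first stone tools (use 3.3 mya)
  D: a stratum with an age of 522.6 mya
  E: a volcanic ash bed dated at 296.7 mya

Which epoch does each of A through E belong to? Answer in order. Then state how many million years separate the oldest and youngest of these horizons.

Match each age against the start–end ranges in the excerpt: A = 40.8 Ma → Eocene (56–33.9); B = 256.5 Ma → Lopingian (259.51–251.902); C = 3.3 Ma → Pliocene (5.333–2.58); D = 522.6 Ma → Terreneuvian (538.8–521); E = 296.7 Ma → Cisuralian (298.9–273.01).
The largest age is 522.6 Ma and the smallest is 3.3 Ma; their difference is 519.3 Myr.

A — Eocene; B — Lopingian; C — Pliocene; D — Terreneuvian; E — Cisuralian; span 519.3 million years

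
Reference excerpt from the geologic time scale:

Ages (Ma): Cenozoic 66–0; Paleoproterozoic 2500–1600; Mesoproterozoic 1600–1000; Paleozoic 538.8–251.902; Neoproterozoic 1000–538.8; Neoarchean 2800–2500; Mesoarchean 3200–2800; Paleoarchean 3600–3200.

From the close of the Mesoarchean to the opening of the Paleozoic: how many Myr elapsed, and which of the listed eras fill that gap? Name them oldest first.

The Mesoarchean closes at 2800 Ma and the Paleozoic opens at 538.8 Ma, so the interval is 2800 − 538.8 = 2261.2 Myr.
An era fits inside if it starts at or after 2800 Ma and ends at or before 538.8 Ma; oldest first that gives Neoarchean, Paleoproterozoic, Mesoproterozoic, Neoproterozoic.

2261.2 million years; Neoarchean, Paleoproterozoic, Mesoproterozoic, Neoproterozoic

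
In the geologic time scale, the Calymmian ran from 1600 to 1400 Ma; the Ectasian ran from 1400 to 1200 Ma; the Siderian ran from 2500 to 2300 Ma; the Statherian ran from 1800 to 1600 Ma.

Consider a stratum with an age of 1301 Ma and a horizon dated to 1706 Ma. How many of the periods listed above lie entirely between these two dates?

1

The older date is 1706 Ma and the younger is 1301 Ma.
Periods with start < 1706 and end > 1301 Ma: Calymmian (1600–1400).
That is 1 complete period.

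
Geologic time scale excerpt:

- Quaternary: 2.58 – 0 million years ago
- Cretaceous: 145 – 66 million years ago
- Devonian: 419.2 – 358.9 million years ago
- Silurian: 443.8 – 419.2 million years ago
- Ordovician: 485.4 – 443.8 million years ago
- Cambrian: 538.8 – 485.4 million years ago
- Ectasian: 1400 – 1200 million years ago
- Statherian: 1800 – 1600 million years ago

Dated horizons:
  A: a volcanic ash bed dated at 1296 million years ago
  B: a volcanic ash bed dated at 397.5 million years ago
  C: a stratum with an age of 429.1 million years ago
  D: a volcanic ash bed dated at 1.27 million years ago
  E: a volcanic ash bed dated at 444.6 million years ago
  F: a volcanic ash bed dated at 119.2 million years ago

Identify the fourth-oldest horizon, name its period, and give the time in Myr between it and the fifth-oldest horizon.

Larger Ma means older, so oldest first: A 1296 > E 444.6 > C 429.1 > B 397.5 > F 119.2 > D 1.27.
Counting 4 along gives B (397.5 Ma); the excerpt puts that inside the Devonian, 419.2–358.9 Ma.
Next in line is F (119.2 Ma), and 397.5 − 119.2 = 278.3 Myr.

B, in the Devonian; 278.3 million years to F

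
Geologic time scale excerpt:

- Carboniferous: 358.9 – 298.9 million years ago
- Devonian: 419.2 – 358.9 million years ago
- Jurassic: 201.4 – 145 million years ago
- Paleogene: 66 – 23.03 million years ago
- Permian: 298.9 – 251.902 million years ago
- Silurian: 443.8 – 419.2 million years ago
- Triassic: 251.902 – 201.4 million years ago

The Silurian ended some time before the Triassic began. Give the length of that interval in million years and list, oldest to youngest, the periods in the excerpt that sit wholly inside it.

The Silurian closes at 419.2 Ma and the Triassic opens at 251.902 Ma, so the interval is 419.2 − 251.902 = 167.298 Myr.
A period fits inside if it starts at or after 419.2 Ma and ends at or before 251.902 Ma; oldest first that gives Devonian, Carboniferous, Permian.

167.298 million years; Devonian, Carboniferous, Permian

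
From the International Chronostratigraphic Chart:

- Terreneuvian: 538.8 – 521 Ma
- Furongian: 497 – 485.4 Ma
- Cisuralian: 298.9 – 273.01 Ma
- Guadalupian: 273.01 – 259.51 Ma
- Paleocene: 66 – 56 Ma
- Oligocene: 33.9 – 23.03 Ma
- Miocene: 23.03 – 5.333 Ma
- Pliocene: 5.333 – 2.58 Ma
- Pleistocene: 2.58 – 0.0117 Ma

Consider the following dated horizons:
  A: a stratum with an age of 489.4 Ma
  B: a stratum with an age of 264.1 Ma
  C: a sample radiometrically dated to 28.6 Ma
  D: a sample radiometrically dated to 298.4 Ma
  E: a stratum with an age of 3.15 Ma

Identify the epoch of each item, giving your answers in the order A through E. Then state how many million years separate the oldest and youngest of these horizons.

A: 489.4 Ma lies in 497–485.4 Ma, so Furongian.
B: 264.1 Ma lies in 273.01–259.51 Ma, so Guadalupian.
C: 28.6 Ma lies in 33.9–23.03 Ma, so Oligocene.
D: 298.4 Ma lies in 298.9–273.01 Ma, so Cisuralian.
E: 3.15 Ma lies in 5.333–2.58 Ma, so Pliocene.
Oldest = 489.4 Ma, youngest = 3.15 Ma → span 486.25 Myr.

A — Furongian; B — Guadalupian; C — Oligocene; D — Cisuralian; E — Pliocene; span 486.25 million years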